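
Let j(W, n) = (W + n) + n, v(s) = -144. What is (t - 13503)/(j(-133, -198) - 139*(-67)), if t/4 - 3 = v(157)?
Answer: -1563/976 ≈ -1.6014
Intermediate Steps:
j(W, n) = W + 2*n
t = -564 (t = 12 + 4*(-144) = 12 - 576 = -564)
(t - 13503)/(j(-133, -198) - 139*(-67)) = (-564 - 13503)/((-133 + 2*(-198)) - 139*(-67)) = -14067/((-133 - 396) + 9313) = -14067/(-529 + 9313) = -14067/8784 = -14067*1/8784 = -1563/976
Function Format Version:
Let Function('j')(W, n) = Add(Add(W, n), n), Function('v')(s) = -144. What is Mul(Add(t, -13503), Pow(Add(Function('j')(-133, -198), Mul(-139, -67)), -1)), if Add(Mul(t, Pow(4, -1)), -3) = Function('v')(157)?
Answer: Rational(-1563, 976) ≈ -1.6014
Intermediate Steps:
Function('j')(W, n) = Add(W, Mul(2, n))
t = -564 (t = Add(12, Mul(4, -144)) = Add(12, -576) = -564)
Mul(Add(t, -13503), Pow(Add(Function('j')(-133, -198), Mul(-139, -67)), -1)) = Mul(Add(-564, -13503), Pow(Add(Add(-133, Mul(2, -198)), Mul(-139, -67)), -1)) = Mul(-14067, Pow(Add(Add(-133, -396), 9313), -1)) = Mul(-14067, Pow(Add(-529, 9313), -1)) = Mul(-14067, Pow(8784, -1)) = Mul(-14067, Rational(1, 8784)) = Rational(-1563, 976)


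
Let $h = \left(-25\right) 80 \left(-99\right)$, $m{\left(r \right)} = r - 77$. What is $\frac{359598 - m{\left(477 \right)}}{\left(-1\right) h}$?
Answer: $- \frac{179599}{99000} \approx -1.8141$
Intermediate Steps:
$m{\left(r \right)} = -77 + r$
$h = 198000$ ($h = \left(-2000\right) \left(-99\right) = 198000$)
$\frac{359598 - m{\left(477 \right)}}{\left(-1\right) h} = \frac{359598 - \left(-77 + 477\right)}{\left(-1\right) 198000} = \frac{359598 - 400}{-198000} = \left(359598 - 400\right) \left(- \frac{1}{198000}\right) = 359198 \left(- \frac{1}{198000}\right) = - \frac{179599}{99000}$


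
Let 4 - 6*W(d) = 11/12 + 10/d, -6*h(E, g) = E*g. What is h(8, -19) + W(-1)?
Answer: 1981/72 ≈ 27.514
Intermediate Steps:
h(E, g) = -E*g/6
W(d) = 37/72 - 5/(3*d) (W(d) = ⅔ - (11/12 + 10/d)/6 = ⅔ + (-11/72 - 5/(3*d)) = 37/72 - 5/(3*d))
h(8, -19) + W(-1) = -⅙*8*(-19) + (1/72)*(-120 + 37*(-1))/(-1) = 76/3 + (1/72)*(-1)*(-120 - 37) = 76/3 + (1/72)*(-1)*(-157) = 76/3 + 157/72 = 1981/72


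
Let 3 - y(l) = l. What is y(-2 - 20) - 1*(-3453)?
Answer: 3478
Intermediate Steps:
y(l) = 3 - l
y(-2 - 20) - 1*(-3453) = (3 - (-2 - 20)) - 1*(-3453) = (3 - 1*(-22)) + 3453 = (3 + 22) + 3453 = 25 + 3453 = 3478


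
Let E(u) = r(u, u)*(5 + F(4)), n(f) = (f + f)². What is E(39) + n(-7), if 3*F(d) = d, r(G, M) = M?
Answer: 443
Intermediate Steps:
n(f) = 4*f² (n(f) = (2*f)² = 4*f²)
F(d) = d/3
E(u) = 19*u/3 (E(u) = u*(5 + (⅓)*4) = u*(5 + 4/3) = u*(19/3) = 19*u/3)
E(39) + n(-7) = (19/3)*39 + 4*(-7)² = 247 + 4*49 = 247 + 196 = 443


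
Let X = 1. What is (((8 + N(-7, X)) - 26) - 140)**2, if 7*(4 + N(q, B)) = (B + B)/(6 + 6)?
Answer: 46280809/1764 ≈ 26236.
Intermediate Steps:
N(q, B) = -4 + B/42 (N(q, B) = -4 + ((B + B)/(6 + 6))/7 = -4 + ((2*B)/12)/7 = -4 + ((2*B)*(1/12))/7 = -4 + (B/6)/7 = -4 + B/42)
(((8 + N(-7, X)) - 26) - 140)**2 = (((8 + (-4 + (1/42)*1)) - 26) - 140)**2 = (((8 + (-4 + 1/42)) - 26) - 140)**2 = (((8 - 167/42) - 26) - 140)**2 = ((169/42 - 26) - 140)**2 = (-923/42 - 140)**2 = (-6803/42)**2 = 46280809/1764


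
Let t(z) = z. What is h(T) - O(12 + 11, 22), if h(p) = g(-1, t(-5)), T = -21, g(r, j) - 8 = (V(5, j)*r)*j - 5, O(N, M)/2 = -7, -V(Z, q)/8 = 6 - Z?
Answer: -23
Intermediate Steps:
V(Z, q) = -48 + 8*Z (V(Z, q) = -8*(6 - Z) = -48 + 8*Z)
O(N, M) = -14 (O(N, M) = 2*(-7) = -14)
g(r, j) = 3 - 8*j*r (g(r, j) = 8 + (((-48 + 8*5)*r)*j - 5) = 8 + (((-48 + 40)*r)*j - 5) = 8 + ((-8*r)*j - 5) = 8 + (-8*j*r - 5) = 8 + (-5 - 8*j*r) = 3 - 8*j*r)
h(p) = -37 (h(p) = 3 - 8*(-5)*(-1) = 3 - 40 = -37)
h(T) - O(12 + 11, 22) = -37 - 1*(-14) = -37 + 14 = -23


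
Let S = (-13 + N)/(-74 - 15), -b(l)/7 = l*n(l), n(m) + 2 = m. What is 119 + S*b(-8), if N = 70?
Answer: 42511/89 ≈ 477.65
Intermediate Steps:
n(m) = -2 + m
b(l) = -7*l*(-2 + l)
S = -57/89 (S = (-13 + 70)/(-74 - 15) = 57/(-89) = 57*(-1/89) = -57/89 ≈ -0.64045)
119 + S*b(-8) = 119 - 399*(-8)*(2 - 1*(-8))/89 = 119 - 399*(-8)*(2 + 8)/89 = 119 - 399*(-8)*10/89 = 119 - 57/89*(-560) = 119 + 31920/89 = 42511/89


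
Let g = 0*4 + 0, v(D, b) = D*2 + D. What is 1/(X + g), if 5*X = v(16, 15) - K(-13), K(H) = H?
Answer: 5/61 ≈ 0.081967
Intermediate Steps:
v(D, b) = 3*D (v(D, b) = 2*D + D = 3*D)
X = 61/5 (X = (3*16 - 1*(-13))/5 = (48 + 13)/5 = (⅕)*61 = 61/5 ≈ 12.200)
g = 0 (g = 0 + 0 = 0)
1/(X + g) = 1/(61/5 + 0) = 1/(61/5) = 5/61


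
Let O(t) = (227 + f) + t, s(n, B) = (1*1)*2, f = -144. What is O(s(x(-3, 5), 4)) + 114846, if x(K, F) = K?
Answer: 114931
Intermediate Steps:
s(n, B) = 2 (s(n, B) = 1*2 = 2)
O(t) = 83 + t (O(t) = (227 - 144) + t = 83 + t)
O(s(x(-3, 5), 4)) + 114846 = (83 + 2) + 114846 = 85 + 114846 = 114931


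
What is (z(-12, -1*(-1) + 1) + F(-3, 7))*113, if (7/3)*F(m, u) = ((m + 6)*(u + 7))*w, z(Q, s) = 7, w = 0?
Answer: 791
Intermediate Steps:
F(m, u) = 0 (F(m, u) = 3*(((m + 6)*(u + 7))*0)/7 = 3*(((6 + m)*(7 + u))*0)/7 = (3/7)*0 = 0)
(z(-12, -1*(-1) + 1) + F(-3, 7))*113 = (7 + 0)*113 = 7*113 = 791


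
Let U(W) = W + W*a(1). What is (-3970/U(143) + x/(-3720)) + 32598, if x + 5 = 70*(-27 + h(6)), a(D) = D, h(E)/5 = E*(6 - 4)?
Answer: 3466623653/106392 ≈ 32584.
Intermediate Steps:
h(E) = 10*E (h(E) = 5*(E*(6 - 4)) = 5*(E*2) = 5*(2*E) = 10*E)
U(W) = 2*W (U(W) = W + W*1 = W + W = 2*W)
x = 2305 (x = -5 + 70*(-27 + 10*6) = -5 + 70*(-27 + 60) = -5 + 70*33 = -5 + 2310 = 2305)
(-3970/U(143) + x/(-3720)) + 32598 = (-3970/(2*143) + 2305/(-3720)) + 32598 = (-3970/286 + 2305*(-1/3720)) + 32598 = (-3970*1/286 - 461/744) + 32598 = (-1985/143 - 461/744) + 32598 = -1542763/106392 + 32598 = 3466623653/106392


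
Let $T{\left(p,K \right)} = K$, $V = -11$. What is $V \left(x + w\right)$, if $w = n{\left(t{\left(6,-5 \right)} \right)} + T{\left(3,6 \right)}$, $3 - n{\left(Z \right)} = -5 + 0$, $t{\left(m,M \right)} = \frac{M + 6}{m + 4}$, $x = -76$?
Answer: $682$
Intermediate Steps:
$t{\left(m,M \right)} = \frac{6 + M}{4 + m}$
$n{\left(Z \right)} = 8$ ($n{\left(Z \right)} = 3 - \left(-5 + 0\right) = 3 - -5 = 3 + 5 = 8$)
$w = 14$ ($w = 8 + 6 = 14$)
$V \left(x + w\right) = - 11 \left(-76 + 14\right) = \left(-11\right) \left(-62\right) = 682$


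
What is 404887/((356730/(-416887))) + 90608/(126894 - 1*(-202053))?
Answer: -18507877133896801/39115087770 ≈ -4.7316e+5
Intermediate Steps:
404887/((356730/(-416887))) + 90608/(126894 - 1*(-202053)) = 404887/((356730*(-1/416887))) + 90608/(126894 + 202053) = 404887/(-356730/416887) + 90608/328947 = 404887*(-416887/356730) + 90608*(1/328947) = -168792126769/356730 + 90608/328947 = -18507877133896801/39115087770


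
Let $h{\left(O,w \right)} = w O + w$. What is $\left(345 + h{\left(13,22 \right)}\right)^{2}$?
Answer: $426409$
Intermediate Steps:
$h{\left(O,w \right)} = w + O w$ ($h{\left(O,w \right)} = O w + w = w + O w$)
$\left(345 + h{\left(13,22 \right)}\right)^{2} = \left(345 + 22 \left(1 + 13\right)\right)^{2} = \left(345 + 22 \cdot 14\right)^{2} = \left(345 + 308\right)^{2} = 653^{2} = 426409$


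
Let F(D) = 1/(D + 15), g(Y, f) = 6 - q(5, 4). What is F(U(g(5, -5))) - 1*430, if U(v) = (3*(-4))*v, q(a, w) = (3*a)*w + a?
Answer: -310889/723 ≈ -430.00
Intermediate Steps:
q(a, w) = a + 3*a*w (q(a, w) = 3*a*w + a = a + 3*a*w)
g(Y, f) = -59 (g(Y, f) = 6 - 5*(1 + 3*4) = 6 - 5*(1 + 12) = 6 - 5*13 = 6 - 1*65 = 6 - 65 = -59)
U(v) = -12*v
F(D) = 1/(15 + D)
F(U(g(5, -5))) - 1*430 = 1/(15 - 12*(-59)) - 1*430 = 1/(15 + 708) - 430 = 1/723 - 430 = -310889/723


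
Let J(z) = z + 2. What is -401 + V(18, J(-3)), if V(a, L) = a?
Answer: -383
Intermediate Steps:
J(z) = 2 + z
-401 + V(18, J(-3)) = -401 + 18 = -383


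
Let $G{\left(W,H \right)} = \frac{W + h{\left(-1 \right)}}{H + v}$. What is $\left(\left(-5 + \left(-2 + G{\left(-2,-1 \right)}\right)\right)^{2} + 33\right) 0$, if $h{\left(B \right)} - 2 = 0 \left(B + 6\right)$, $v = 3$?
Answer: $0$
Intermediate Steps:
$h{\left(B \right)} = 2$ ($h{\left(B \right)} = 2 + 0 \left(B + 6\right) = 2 + 0 \left(6 + B\right) = 2 + 0 = 2$)
$G{\left(W,H \right)} = \frac{2 + W}{3 + H}$ ($G{\left(W,H \right)} = \frac{W + 2}{H + 3} = \frac{2 + W}{3 + H}$)
$\left(\left(-5 + \left(-2 + G{\left(-2,-1 \right)}\right)\right)^{2} + 33\right) 0 = \left(\left(-5 - \left(2 - \frac{2 - 2}{3 - 1}\right)\right)^{2} + 33\right) 0 = \left(\left(-5 - \left(2 - \frac{1}{2} \cdot 0\right)\right)^{2} + 33\right) 0 = \left(\left(-5 + \left(-2 + \frac{1}{2} \cdot 0\right)\right)^{2} + 33\right) 0 = \left(\left(-5 + \left(-2 + 0\right)\right)^{2} + 33\right) 0 = \left(\left(-5 - 2\right)^{2} + 33\right) 0 = \left(\left(-7\right)^{2} + 33\right) 0 = \left(49 + 33\right) 0 = 82 \cdot 0 = 0$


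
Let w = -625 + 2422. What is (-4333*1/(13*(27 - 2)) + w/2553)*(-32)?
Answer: 111766656/276575 ≈ 404.11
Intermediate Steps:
w = 1797
(-4333*1/(13*(27 - 2)) + w/2553)*(-32) = (-4333*1/(13*(27 - 2)) + 1797/2553)*(-32) = (-4333/(13*25) + 1797*(1/2553))*(-32) = (-4333/325 + 599/851)*(-32) = -3492708/276575*(-32) = 111766656/276575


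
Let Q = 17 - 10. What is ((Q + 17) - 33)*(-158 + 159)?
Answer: -9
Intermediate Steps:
Q = 7
((Q + 17) - 33)*(-158 + 159) = ((7 + 17) - 33)*(-158 + 159) = (24 - 33)*1 = -9*1 = -9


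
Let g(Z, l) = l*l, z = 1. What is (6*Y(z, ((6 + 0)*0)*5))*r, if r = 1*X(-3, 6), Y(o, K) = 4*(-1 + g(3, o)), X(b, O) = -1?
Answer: 0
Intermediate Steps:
g(Z, l) = l²
Y(o, K) = -4 + 4*o² (Y(o, K) = 4*(-1 + o²) = -4 + 4*o²)
r = -1 (r = 1*(-1) = -1)
(6*Y(z, ((6 + 0)*0)*5))*r = (6*(-4 + 4*1²))*(-1) = (6*(-4 + 4*1))*(-1) = (6*(-4 + 4))*(-1) = (6*0)*(-1) = 0*(-1) = 0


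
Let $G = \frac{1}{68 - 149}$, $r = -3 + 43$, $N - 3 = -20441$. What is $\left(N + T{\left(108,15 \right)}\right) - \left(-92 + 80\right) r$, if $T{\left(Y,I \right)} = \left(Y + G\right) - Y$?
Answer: $- \frac{1616599}{81} \approx -19958.0$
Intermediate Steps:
$N = -20438$ ($N = 3 - 20441 = -20438$)
$r = 40$
$G = - \frac{1}{81}$ ($G = \frac{1}{-81} = - \frac{1}{81} \approx -0.012346$)
$T{\left(Y,I \right)} = - \frac{1}{81}$ ($T{\left(Y,I \right)} = \left(Y - \frac{1}{81}\right) - Y = \left(- \frac{1}{81} + Y\right) - Y = - \frac{1}{81}$)
$\left(N + T{\left(108,15 \right)}\right) - \left(-92 + 80\right) r = \left(-20438 - \frac{1}{81}\right) - \left(-92 + 80\right) 40 = - \frac{1655479}{81} - \left(-12\right) 40 = - \frac{1655479}{81} - -480 = - \frac{1655479}{81} + 480 = - \frac{1616599}{81}$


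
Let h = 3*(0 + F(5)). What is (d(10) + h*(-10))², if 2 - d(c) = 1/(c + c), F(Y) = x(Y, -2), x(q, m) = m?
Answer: 1535121/400 ≈ 3837.8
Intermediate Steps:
F(Y) = -2
d(c) = 2 - 1/(2*c) (d(c) = 2 - 1/(c + c) = 2 - 1/(2*c))
h = -6 (h = 3*(0 - 2) = 3*(-2) = -6)
(d(10) + h*(-10))² = ((2 - ½/10) - 6*(-10))² = ((2 - ½*⅒) + 60)² = ((2 - 1/20) + 60)² = (39/20 + 60)² = (1239/20)² = 1535121/400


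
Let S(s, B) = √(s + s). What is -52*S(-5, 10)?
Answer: -52*I*√10 ≈ -164.44*I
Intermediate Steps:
S(s, B) = √2*√s (S(s, B) = √(2*s) = √2*√s)
-52*S(-5, 10) = -52*√2*√(-5) = -52*√2*I*√5 = -52*I*√10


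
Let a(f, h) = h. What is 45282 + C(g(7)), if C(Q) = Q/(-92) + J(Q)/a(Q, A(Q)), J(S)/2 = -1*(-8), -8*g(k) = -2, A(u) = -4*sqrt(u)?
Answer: 16660831/368 ≈ 45274.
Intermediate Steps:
g(k) = 1/4 (g(k) = -1/8*(-2) = 1/4)
J(S) = 16 (J(S) = 2*(-1*(-8)) = 2*8 = 16)
C(Q) = -4/sqrt(Q) - Q/92 (C(Q) = Q/(-92) + 16/((-4*sqrt(Q))) = Q*(-1/92) + 16*(-1/(4*sqrt(Q))) = -Q/92 - 4/sqrt(Q) = -4/sqrt(Q) - Q/92)
45282 + C(g(7)) = 45282 + (-4/1/sqrt(4) - 1/92*1/4) = 45282 + (-4*2 - 1/368) = 45282 + (-8 - 1/368) = 45282 - 2945/368 = 16660831/368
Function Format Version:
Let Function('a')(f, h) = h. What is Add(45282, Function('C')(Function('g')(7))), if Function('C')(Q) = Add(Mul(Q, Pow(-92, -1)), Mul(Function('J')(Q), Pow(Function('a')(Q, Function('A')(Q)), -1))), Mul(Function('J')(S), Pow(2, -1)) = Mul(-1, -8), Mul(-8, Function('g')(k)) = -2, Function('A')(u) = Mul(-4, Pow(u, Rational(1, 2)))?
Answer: Rational(16660831, 368) ≈ 45274.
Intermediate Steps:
Function('g')(k) = Rational(1, 4) (Function('g')(k) = Mul(Rational(-1, 8), -2) = Rational(1, 4))
Function('J')(S) = 16 (Function('J')(S) = Mul(2, Mul(-1, -8)) = Mul(2, 8) = 16)
Function('C')(Q) = Add(Mul(-4, Pow(Q, Rational(-1, 2))), Mul(Rational(-1, 92), Q)) (Function('C')(Q) = Add(Mul(Q, Pow(-92, -1)), Mul(16, Pow(Mul(-4, Pow(Q, Rational(1, 2))), -1))) = Add(Mul(Q, Rational(-1, 92)), Mul(16, Mul(Rational(-1, 4), Pow(Q, Rational(-1, 2))))) = Add(Mul(Rational(-1, 92), Q), Mul(-4, Pow(Q, Rational(-1, 2)))) = Add(Mul(-4, Pow(Q, Rational(-1, 2))), Mul(Rational(-1, 92), Q)))
Add(45282, Function('C')(Function('g')(7))) = Add(45282, Add(Mul(-4, Pow(Rational(1, 4), Rational(-1, 2))), Mul(Rational(-1, 92), Rational(1, 4)))) = Add(45282, Add(Mul(-4, 2), Rational(-1, 368))) = Add(45282, Add(-8, Rational(-1, 368))) = Add(45282, Rational(-2945, 368)) = Rational(16660831, 368)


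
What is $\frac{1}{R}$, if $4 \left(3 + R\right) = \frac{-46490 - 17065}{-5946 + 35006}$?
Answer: $- \frac{23248}{82455} \approx -0.28195$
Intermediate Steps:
$R = - \frac{82455}{23248}$ ($R = -3 + \frac{\left(-46490 - 17065\right) \frac{1}{-5946 + 35006}}{4} = -3 + \frac{\left(-63555\right) \frac{1}{29060}}{4} = -3 + \frac{1}{4} \left(- \frac{12711}{5812}\right) = -3 - \frac{12711}{23248} = - \frac{82455}{23248} \approx -3.5468$)
$\frac{1}{R} = \frac{1}{- \frac{82455}{23248}} = - \frac{23248}{82455}$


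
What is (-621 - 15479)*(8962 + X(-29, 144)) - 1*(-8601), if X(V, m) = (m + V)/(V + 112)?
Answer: -11977058217/83 ≈ -1.4430e+8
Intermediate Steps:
X(V, m) = (V + m)/(112 + V)
(-621 - 15479)*(8962 + X(-29, 144)) - 1*(-8601) = (-621 - 15479)*(8962 + (-29 + 144)/(112 - 29)) - 1*(-8601) = -16100*(8962 + 115/83) + 8601 = -16100*743961/83 + 8601 = -11977772100/83 + 8601 = -11977058217/83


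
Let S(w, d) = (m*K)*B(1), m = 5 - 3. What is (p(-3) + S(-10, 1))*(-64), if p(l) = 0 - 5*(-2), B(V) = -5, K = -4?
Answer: -3200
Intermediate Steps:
m = 2
p(l) = 10 (p(l) = 0 + 10 = 10)
S(w, d) = 40 (S(w, d) = (2*(-4))*(-5) = -8*(-5) = 40)
(p(-3) + S(-10, 1))*(-64) = (10 + 40)*(-64) = 50*(-64) = -3200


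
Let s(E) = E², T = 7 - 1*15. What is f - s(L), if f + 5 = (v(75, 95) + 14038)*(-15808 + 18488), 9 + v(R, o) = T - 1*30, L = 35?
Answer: 37494650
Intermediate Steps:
T = -8 (T = 7 - 15 = -8)
v(R, o) = -47 (v(R, o) = -9 + (-8 - 1*30) = -9 + (-8 - 30) = -9 - 38 = -47)
f = 37495875 (f = -5 + (-47 + 14038)*(-15808 + 18488) = -5 + 13991*2680 = -5 + 37495880 = 37495875)
f - s(L) = 37495875 - 1*35² = 37495875 - 1*1225 = 37495875 - 1225 = 37494650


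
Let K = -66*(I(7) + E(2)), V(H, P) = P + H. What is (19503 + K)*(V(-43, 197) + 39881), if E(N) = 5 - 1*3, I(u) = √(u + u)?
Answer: 775517985 - 2642310*√14 ≈ 7.6563e+8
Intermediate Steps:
V(H, P) = H + P
I(u) = √2*√u (I(u) = √(2*u) = √2*√u)
E(N) = 2 (E(N) = 5 - 3 = 2)
K = -132 - 66*√14 (K = -66*(√2*√7 + 2) = -66*(√14 + 2) = -66*(2 + √14) = -132 - 66*√14 ≈ -378.95)
(19503 + K)*(V(-43, 197) + 39881) = (19503 + (-132 - 66*√14))*((-43 + 197) + 39881) = (19371 - 66*√14)*(154 + 39881) = (19371 - 66*√14)*40035 = 775517985 - 2642310*√14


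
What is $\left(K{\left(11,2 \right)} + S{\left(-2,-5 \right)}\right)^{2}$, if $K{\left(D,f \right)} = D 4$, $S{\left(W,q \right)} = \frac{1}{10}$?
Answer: $\frac{194481}{100} \approx 1944.8$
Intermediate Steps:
$S{\left(W,q \right)} = \frac{1}{10}$
$K{\left(D,f \right)} = 4 D$
$\left(K{\left(11,2 \right)} + S{\left(-2,-5 \right)}\right)^{2} = \left(4 \cdot 11 + \frac{1}{10}\right)^{2} = \left(44 + \frac{1}{10}\right)^{2} = \left(\frac{441}{10}\right)^{2} = \frac{194481}{100}$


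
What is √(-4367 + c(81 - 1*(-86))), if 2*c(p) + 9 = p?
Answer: 8*I*√67 ≈ 65.483*I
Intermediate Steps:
c(p) = -9/2 + p/2
√(-4367 + c(81 - 1*(-86))) = √(-4367 + (-9/2 + (81 - 1*(-86))/2)) = √(-4367 + (-9/2 + (81 + 86)/2)) = √(-4367 + (-9/2 + (½)*167)) = √(-4367 + (-9/2 + 167/2)) = √(-4367 + 79) = √(-4288) = 8*I*√67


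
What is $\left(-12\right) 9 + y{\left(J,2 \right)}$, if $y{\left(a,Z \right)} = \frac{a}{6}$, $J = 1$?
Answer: $- \frac{647}{6} \approx -107.83$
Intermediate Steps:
$y{\left(a,Z \right)} = \frac{a}{6}$ ($y{\left(a,Z \right)} = a \frac{1}{6} = \frac{a}{6}$)
$\left(-12\right) 9 + y{\left(J,2 \right)} = \left(-12\right) 9 + \frac{1}{6} \cdot 1 = -108 + \frac{1}{6} = - \frac{647}{6}$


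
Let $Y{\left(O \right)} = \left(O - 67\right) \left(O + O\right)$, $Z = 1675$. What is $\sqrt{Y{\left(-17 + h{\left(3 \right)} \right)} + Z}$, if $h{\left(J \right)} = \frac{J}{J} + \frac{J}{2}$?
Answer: $\frac{\sqrt{16154}}{2} \approx 63.549$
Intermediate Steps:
$h{\left(J \right)} = 1 + \frac{J}{2}$ ($h{\left(J \right)} = 1 + J \frac{1}{2} = 1 + \frac{J}{2}$)
$Y{\left(O \right)} = 2 O \left(-67 + O\right)$ ($Y{\left(O \right)} = \left(-67 + O\right) 2 O = 2 O \left(-67 + O\right)$)
$\sqrt{Y{\left(-17 + h{\left(3 \right)} \right)} + Z} = \sqrt{2 \left(-17 + \left(1 + \frac{1}{2} \cdot 3\right)\right) \left(-67 + \left(-17 + \left(1 + \frac{1}{2} \cdot 3\right)\right)\right) + 1675} = \sqrt{2 \left(-17 + \left(1 + \frac{3}{2}\right)\right) \left(-67 + \left(-17 + \left(1 + \frac{3}{2}\right)\right)\right) + 1675} = \sqrt{2 \left(-17 + \frac{5}{2}\right) \left(-67 + \left(-17 + \frac{5}{2}\right)\right) + 1675} = \sqrt{2 \left(- \frac{29}{2}\right) \left(-67 - \frac{29}{2}\right) + 1675} = \sqrt{2 \left(- \frac{29}{2}\right) \left(- \frac{163}{2}\right) + 1675} = \sqrt{\frac{4727}{2} + 1675} = \sqrt{\frac{8077}{2}} = \frac{\sqrt{16154}}{2}$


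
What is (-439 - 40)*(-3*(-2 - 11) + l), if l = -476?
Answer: 209323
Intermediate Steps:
(-439 - 40)*(-3*(-2 - 11) + l) = (-439 - 40)*(-3*(-2 - 11) - 476) = -479*(-3*(-13) - 476) = -479*(39 - 476) = -479*(-437) = 209323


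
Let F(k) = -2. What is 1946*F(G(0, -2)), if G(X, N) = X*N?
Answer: -3892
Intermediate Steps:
G(X, N) = N*X
1946*F(G(0, -2)) = 1946*(-2) = -3892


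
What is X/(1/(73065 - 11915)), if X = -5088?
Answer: -311131200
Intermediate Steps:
X/(1/(73065 - 11915)) = -5088/(1/(73065 - 11915)) = -5088/(1/61150) = -5088/1/61150 = -5088*61150 = -311131200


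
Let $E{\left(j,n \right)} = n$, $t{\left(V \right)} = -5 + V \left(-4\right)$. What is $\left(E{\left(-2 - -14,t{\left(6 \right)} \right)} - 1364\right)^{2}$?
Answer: $1940449$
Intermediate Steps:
$t{\left(V \right)} = -5 - 4 V$
$\left(E{\left(-2 - -14,t{\left(6 \right)} \right)} - 1364\right)^{2} = \left(\left(-5 - 24\right) - 1364\right)^{2} = \left(-29 - 1364\right)^{2} = \left(-1393\right)^{2} = 1940449$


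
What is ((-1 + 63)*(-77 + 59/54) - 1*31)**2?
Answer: 16359944836/729 ≈ 2.2442e+7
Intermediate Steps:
((-1 + 63)*(-77 + 59/54) - 1*31)**2 = (62*(-77 + 59*(1/54)) - 31)**2 = (62*(-77 + 59/54) - 31)**2 = (62*(-4099/54) - 31)**2 = (-127069/27 - 31)**2 = (-127906/27)**2 = 16359944836/729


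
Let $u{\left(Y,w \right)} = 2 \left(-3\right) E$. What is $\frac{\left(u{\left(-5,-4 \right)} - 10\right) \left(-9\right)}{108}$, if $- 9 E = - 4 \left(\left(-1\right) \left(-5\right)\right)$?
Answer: $\frac{35}{18} \approx 1.9444$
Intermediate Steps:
$E = \frac{20}{9}$ ($E = - \frac{\left(-4\right) \left(\left(-1\right) \left(-5\right)\right)}{9} = - \frac{\left(-4\right) 5}{9} = \left(- \frac{1}{9}\right) \left(-20\right) = \frac{20}{9} \approx 2.2222$)
$u{\left(Y,w \right)} = - \frac{40}{3}$ ($u{\left(Y,w \right)} = 2 \left(-3\right) \frac{20}{9} = \left(-6\right) \frac{20}{9} = - \frac{40}{3}$)
$\frac{\left(u{\left(-5,-4 \right)} - 10\right) \left(-9\right)}{108} = \frac{\left(- \frac{40}{3} - 10\right) \left(-9\right)}{108} = \left(- \frac{70}{3}\right) \left(-9\right) \frac{1}{108} = 210 \cdot \frac{1}{108} = \frac{35}{18}$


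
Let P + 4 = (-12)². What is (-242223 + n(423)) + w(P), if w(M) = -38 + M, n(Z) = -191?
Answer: -242312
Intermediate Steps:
P = 140 (P = -4 + (-12)² = -4 + 144 = 140)
(-242223 + n(423)) + w(P) = (-242223 - 191) + (-38 + 140) = -242414 + 102 = -242312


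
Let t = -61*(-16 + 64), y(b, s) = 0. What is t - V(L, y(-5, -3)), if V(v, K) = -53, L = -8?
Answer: -2875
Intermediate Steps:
t = -2928 (t = -61*48 = -2928)
t - V(L, y(-5, -3)) = -2928 - 1*(-53) = -2928 + 53 = -2875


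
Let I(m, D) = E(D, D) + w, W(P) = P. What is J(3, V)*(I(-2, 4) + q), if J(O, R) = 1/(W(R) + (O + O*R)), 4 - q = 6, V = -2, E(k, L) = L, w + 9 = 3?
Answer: 4/5 ≈ 0.80000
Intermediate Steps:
w = -6 (w = -9 + 3 = -6)
q = -2 (q = 4 - 1*6 = 4 - 6 = -2)
J(O, R) = 1/(O + R + O*R) (J(O, R) = 1/(R + (O + O*R)) = 1/(O + R + O*R))
I(m, D) = -6 + D (I(m, D) = D - 6 = -6 + D)
J(3, V)*(I(-2, 4) + q) = ((-6 + 4) - 2)/(3 - 2 + 3*(-2)) = (-2 - 2)/(3 - 2 - 6) = -4/(-5) = -1/5*(-4) = 4/5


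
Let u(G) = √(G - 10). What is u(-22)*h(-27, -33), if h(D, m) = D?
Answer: -108*I*√2 ≈ -152.74*I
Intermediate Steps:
u(G) = √(-10 + G)
u(-22)*h(-27, -33) = √(-10 - 22)*(-27) = √(-32)*(-27) = (4*I*√2)*(-27) = -108*I*√2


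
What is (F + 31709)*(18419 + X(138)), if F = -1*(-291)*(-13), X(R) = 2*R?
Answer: 522076570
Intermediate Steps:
F = -3783 (F = 291*(-13) = -3783)
(F + 31709)*(18419 + X(138)) = (-3783 + 31709)*(18419 + 2*138) = 27926*(18419 + 276) = 27926*18695 = 522076570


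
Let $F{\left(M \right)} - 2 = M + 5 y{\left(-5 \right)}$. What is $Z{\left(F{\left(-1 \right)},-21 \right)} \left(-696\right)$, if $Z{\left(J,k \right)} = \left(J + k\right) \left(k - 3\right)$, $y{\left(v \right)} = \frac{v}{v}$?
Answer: $-250560$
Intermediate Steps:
$y{\left(v \right)} = 1$
$F{\left(M \right)} = 7 + M$ ($F{\left(M \right)} = 2 + \left(M + 5 \cdot 1\right) = 2 + \left(M + 5\right) = 2 + \left(5 + M\right) = 7 + M$)
$Z{\left(J,k \right)} = \left(-3 + k\right) \left(J + k\right)$ ($Z{\left(J,k \right)} = \left(J + k\right) \left(-3 + k\right) = \left(-3 + k\right) \left(J + k\right)$)
$Z{\left(F{\left(-1 \right)},-21 \right)} \left(-696\right) = \left(\left(-21\right)^{2} - 3 \left(7 - 1\right) - -63 + \left(7 - 1\right) \left(-21\right)\right) \left(-696\right) = \left(441 - 18 + 63 + 6 \left(-21\right)\right) \left(-696\right) = \left(441 - 18 + 63 - 126\right) \left(-696\right) = 360 \left(-696\right) = -250560$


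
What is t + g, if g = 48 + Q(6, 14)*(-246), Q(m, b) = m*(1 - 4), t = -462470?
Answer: -457994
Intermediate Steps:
Q(m, b) = -3*m (Q(m, b) = m*(-3) = -3*m)
g = 4476 (g = 48 - 3*6*(-246) = 48 - 18*(-246) = 48 + 4428 = 4476)
t + g = -462470 + 4476 = -457994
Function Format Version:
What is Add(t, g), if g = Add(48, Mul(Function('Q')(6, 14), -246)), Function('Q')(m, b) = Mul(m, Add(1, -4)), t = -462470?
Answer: -457994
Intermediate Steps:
Function('Q')(m, b) = Mul(-3, m) (Function('Q')(m, b) = Mul(m, -3) = Mul(-3, m))
g = 4476 (g = Add(48, Mul(Mul(-3, 6), -246)) = Add(48, Mul(-18, -246)) = Add(48, 4428) = 4476)
Add(t, g) = Add(-462470, 4476) = -457994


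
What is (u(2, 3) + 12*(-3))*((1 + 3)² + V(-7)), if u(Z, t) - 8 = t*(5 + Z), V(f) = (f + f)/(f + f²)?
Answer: -329/3 ≈ -109.67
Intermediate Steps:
V(f) = 2*f/(f + f²) (V(f) = (2*f)/(f + f²) = 2*f/(f + f²))
u(Z, t) = 8 + t*(5 + Z)
(u(2, 3) + 12*(-3))*((1 + 3)² + V(-7)) = ((8 + 5*3 + 2*3) + 12*(-3))*((1 + 3)² + 2/(1 - 7)) = ((8 + 15 + 6) - 36)*(4² + 2/(-6)) = (29 - 36)*(16 + 2*(-⅙)) = -7*(16 - ⅓) = -7*47/3 = -329/3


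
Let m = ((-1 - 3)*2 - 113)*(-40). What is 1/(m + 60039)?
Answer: 1/64879 ≈ 1.5413e-5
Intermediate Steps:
m = 4840 (m = (-4*2 - 113)*(-40) = (-8 - 113)*(-40) = -121*(-40) = 4840)
1/(m + 60039) = 1/(4840 + 60039) = 1/64879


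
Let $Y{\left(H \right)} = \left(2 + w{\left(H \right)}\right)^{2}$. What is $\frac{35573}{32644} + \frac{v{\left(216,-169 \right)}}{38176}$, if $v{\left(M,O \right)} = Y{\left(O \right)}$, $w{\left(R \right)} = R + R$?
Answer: $\frac{157606621}{38944292} \approx 4.047$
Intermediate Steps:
$w{\left(R \right)} = 2 R$
$Y{\left(H \right)} = \left(2 + 2 H\right)^{2}$
$v{\left(M,O \right)} = 4 \left(1 + O\right)^{2}$
$\frac{35573}{32644} + \frac{v{\left(216,-169 \right)}}{38176} = \frac{35573}{32644} + \frac{4 \left(1 - 169\right)^{2}}{38176} = 35573 \cdot \frac{1}{32644} + 4 \left(-168\right)^{2} \cdot \frac{1}{38176} = \frac{35573}{32644} + 4 \cdot 28224 \cdot \frac{1}{38176} = \frac{35573}{32644} + 112896 \cdot \frac{1}{38176} = \frac{35573}{32644} + \frac{3528}{1193} = \frac{157606621}{38944292}$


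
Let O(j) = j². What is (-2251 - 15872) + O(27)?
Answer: -17394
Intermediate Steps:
(-2251 - 15872) + O(27) = (-2251 - 15872) + 27² = -18123 + 729 = -17394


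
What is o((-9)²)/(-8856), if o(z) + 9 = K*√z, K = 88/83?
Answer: -5/81672 ≈ -6.1220e-5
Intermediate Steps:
K = 88/83 (K = 88*(1/83) = 88/83 ≈ 1.0602)
o(z) = -9 + 88*√z/83
o((-9)²)/(-8856) = (-9 + 88*√((-9)²)/83)/(-8856) = (-9 + 88*√81/83)*(-1/8856) = (-9 + (88/83)*9)*(-1/8856) = (-9 + 792/83)*(-1/8856) = (45/83)*(-1/8856) = -5/81672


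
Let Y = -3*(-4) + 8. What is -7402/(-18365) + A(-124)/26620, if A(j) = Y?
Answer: 9870427/24443815 ≈ 0.40380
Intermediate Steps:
Y = 20 (Y = 12 + 8 = 20)
A(j) = 20
-7402/(-18365) + A(-124)/26620 = -7402/(-18365) + 20/26620 = -7402*(-1/18365) + 20*(1/26620) = 7402/18365 + 1/1331 = 9870427/24443815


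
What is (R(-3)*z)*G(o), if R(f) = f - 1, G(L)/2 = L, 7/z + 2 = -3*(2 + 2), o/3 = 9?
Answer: 108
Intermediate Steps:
o = 27 (o = 3*9 = 27)
z = -½ (z = 7/(-2 - 3*(2 + 2)) = 7/(-2 - 3*4) = 7/(-2 - 12) = 7/(-14) = 7*(-1/14) = -½ ≈ -0.50000)
G(L) = 2*L
R(f) = -1 + f
(R(-3)*z)*G(o) = ((-1 - 3)*(-½))*(2*27) = -4*(-½)*54 = 2*54 = 108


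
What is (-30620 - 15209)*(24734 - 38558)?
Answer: 633540096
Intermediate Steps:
(-30620 - 15209)*(24734 - 38558) = -45829*(-13824) = 633540096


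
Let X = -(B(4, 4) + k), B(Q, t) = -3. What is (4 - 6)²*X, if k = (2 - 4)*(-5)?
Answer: -28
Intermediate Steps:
k = 10 (k = -2*(-5) = 10)
X = -7 (X = -(-3 + 10) = -1*7 = -7)
(4 - 6)²*X = (4 - 6)²*(-7) = (-2)²*(-7) = 4*(-7) = -28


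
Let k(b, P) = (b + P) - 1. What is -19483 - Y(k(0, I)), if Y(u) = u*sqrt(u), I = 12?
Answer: -19483 - 11*sqrt(11) ≈ -19519.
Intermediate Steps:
k(b, P) = -1 + P + b (k(b, P) = (P + b) - 1 = -1 + P + b)
Y(u) = u**(3/2)
-19483 - Y(k(0, I)) = -19483 - (-1 + 12 + 0)**(3/2) = -19483 - 11**(3/2) = -19483 - 11*sqrt(11)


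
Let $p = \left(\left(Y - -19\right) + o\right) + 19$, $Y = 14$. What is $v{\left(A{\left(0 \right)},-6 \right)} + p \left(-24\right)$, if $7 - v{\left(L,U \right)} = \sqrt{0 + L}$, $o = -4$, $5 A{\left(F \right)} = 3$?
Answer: $-1145 - \frac{\sqrt{15}}{5} \approx -1145.8$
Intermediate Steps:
$A{\left(F \right)} = \frac{3}{5}$ ($A{\left(F \right)} = \frac{1}{5} \cdot 3 = \frac{3}{5}$)
$v{\left(L,U \right)} = 7 - \sqrt{L}$ ($v{\left(L,U \right)} = 7 - \sqrt{0 + L} = 7 - \sqrt{L}$)
$p = 48$ ($p = \left(\left(14 - -19\right) - 4\right) + 19 = \left(\left(14 + 19\right) - 4\right) + 19 = \left(33 - 4\right) + 19 = 29 + 19 = 48$)
$v{\left(A{\left(0 \right)},-6 \right)} + p \left(-24\right) = \left(7 - \sqrt{\frac{3}{5}}\right) + 48 \left(-24\right) = \left(7 - \frac{\sqrt{15}}{5}\right) - 1152 = -1145 - \frac{\sqrt{15}}{5}$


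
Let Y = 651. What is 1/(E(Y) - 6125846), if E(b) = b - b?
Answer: -1/6125846 ≈ -1.6324e-7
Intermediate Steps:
E(b) = 0
1/(E(Y) - 6125846) = 1/(0 - 6125846) = 1/(-6125846) = -1/6125846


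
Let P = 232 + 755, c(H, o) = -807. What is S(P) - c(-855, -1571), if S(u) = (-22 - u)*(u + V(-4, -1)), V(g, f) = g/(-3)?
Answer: -2989264/3 ≈ -9.9642e+5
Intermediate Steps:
V(g, f) = -g/3 (V(g, f) = g*(-1/3) = -g/3)
P = 987
S(u) = (-22 - u)*(4/3 + u) (S(u) = (-22 - u)*(u - 1/3*(-4)) = (-22 - u)*(u + 4/3) = (-22 - u)*(4/3 + u))
S(P) - c(-855, -1571) = (-88/3 - 1*987**2 - 70/3*987) - 1*(-807) = (-88/3 - 1*974169 - 23030) + 807 = (-88/3 - 974169 - 23030) + 807 = -2991685/3 + 807 = -2989264/3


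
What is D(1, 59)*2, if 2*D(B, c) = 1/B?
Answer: 1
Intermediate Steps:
D(B, c) = 1/(2*B)
D(1, 59)*2 = ((1/2)/1)*2 = ((1/2)*1)*2 = (1/2)*2 = 1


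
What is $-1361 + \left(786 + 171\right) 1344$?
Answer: $1284847$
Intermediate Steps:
$-1361 + \left(786 + 171\right) 1344 = -1361 + 957 \cdot 1344 = -1361 + 1286208 = 1284847$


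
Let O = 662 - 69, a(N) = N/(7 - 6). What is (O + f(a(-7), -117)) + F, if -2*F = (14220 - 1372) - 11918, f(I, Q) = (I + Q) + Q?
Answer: -113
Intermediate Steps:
a(N) = N (a(N) = N/1 = 1*N = N)
O = 593
f(I, Q) = I + 2*Q
F = -465 (F = -((14220 - 1372) - 11918)/2 = -(12848 - 11918)/2 = -½*930 = -465)
(O + f(a(-7), -117)) + F = (593 + (-7 + 2*(-117))) - 465 = (593 + (-7 - 234)) - 465 = (593 - 241) - 465 = 352 - 465 = -113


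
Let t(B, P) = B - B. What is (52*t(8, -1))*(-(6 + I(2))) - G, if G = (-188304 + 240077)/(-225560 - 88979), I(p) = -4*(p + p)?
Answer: 51773/314539 ≈ 0.16460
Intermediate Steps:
t(B, P) = 0
I(p) = -8*p
G = -51773/314539 (G = 51773/(-314539) = 51773*(-1/314539) = -51773/314539 ≈ -0.16460)
(52*t(8, -1))*(-(6 + I(2))) - G = (52*0)*(-(6 - 8*2)) - 1*(-51773/314539) = 0*(-(6 - 16)) + 51773/314539 = 0*(-1*(-10)) + 51773/314539 = 0*10 + 51773/314539 = 0 + 51773/314539 = 51773/314539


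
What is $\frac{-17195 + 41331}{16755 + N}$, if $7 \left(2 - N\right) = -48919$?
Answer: $\frac{84476}{83109} \approx 1.0164$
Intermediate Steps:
$N = \frac{48933}{7}$ ($N = 2 - - \frac{48919}{7} = 2 + \frac{48919}{7} = \frac{48933}{7} \approx 6990.4$)
$\frac{-17195 + 41331}{16755 + N} = \frac{-17195 + 41331}{16755 + \frac{48933}{7}} = \frac{24136}{\frac{166218}{7}} = 24136 \cdot \frac{7}{166218} = \frac{84476}{83109}$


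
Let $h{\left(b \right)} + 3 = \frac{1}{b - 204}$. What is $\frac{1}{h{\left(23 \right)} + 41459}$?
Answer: $\frac{181}{7503535} \approx 2.4122 \cdot 10^{-5}$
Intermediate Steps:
$h{\left(b \right)} = -3 + \frac{1}{-204 + b}$ ($h{\left(b \right)} = -3 + \frac{1}{b - 204} = -3 + \frac{1}{-204 + b}$)
$\frac{1}{h{\left(23 \right)} + 41459} = \frac{1}{\frac{613 - 69}{-204 + 23} + 41459} = \frac{1}{\frac{613 - 69}{-181} + 41459} = \frac{1}{\left(- \frac{1}{181}\right) 544 + 41459} = \frac{1}{- \frac{544}{181} + 41459} = \frac{1}{\frac{7503535}{181}} = \frac{181}{7503535}$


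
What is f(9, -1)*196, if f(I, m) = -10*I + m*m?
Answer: -17444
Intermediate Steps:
f(I, m) = m² - 10*I (f(I, m) = -10*I + m² = m² - 10*I)
f(9, -1)*196 = ((-1)² - 10*9)*196 = (1 - 90)*196 = -89*196 = -17444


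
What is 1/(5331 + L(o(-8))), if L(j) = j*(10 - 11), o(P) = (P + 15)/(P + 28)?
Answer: 20/106613 ≈ 0.00018759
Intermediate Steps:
o(P) = (15 + P)/(28 + P)
L(j) = -j (L(j) = j*(-1) = -j)
1/(5331 + L(o(-8))) = 1/(5331 - (15 - 8)/(28 - 8)) = 1/(5331 - 7/20) = 1/(106613/20) = 20/106613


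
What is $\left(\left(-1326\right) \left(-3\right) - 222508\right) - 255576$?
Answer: $-474106$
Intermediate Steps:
$\left(\left(-1326\right) \left(-3\right) - 222508\right) - 255576 = \left(3978 - 222508\right) - 255576 = -218530 - 255576 = -474106$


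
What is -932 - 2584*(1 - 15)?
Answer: 35244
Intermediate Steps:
-932 - 2584*(1 - 15) = -932 - 2584*(-14) = -932 - 323*(-112) = -932 + 36176 = 35244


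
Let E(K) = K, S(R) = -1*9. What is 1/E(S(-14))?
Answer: -1/9 ≈ -0.11111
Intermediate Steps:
S(R) = -9
1/E(S(-14)) = 1/(-9) = -1/9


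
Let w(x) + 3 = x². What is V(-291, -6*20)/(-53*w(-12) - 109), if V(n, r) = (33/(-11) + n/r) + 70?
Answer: -2777/303280 ≈ -0.0091566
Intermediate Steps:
w(x) = -3 + x²
V(n, r) = 67 + n/r (V(n, r) = (33*(-1/11) + n/r) + 70 = (-3 + n/r) + 70 = 67 + n/r)
V(-291, -6*20)/(-53*w(-12) - 109) = (67 - 291/((-6*20)))/(-53*(-3 + (-12)²) - 109) = (67 - 291/(-120))/(-53*(-3 + 144) - 109) = (67 - 291*(-1/120))/(-53*141 - 109) = (67 + 97/40)/(-7473 - 109) = (2777/40)/(-7582) = (2777/40)*(-1/7582) = -2777/303280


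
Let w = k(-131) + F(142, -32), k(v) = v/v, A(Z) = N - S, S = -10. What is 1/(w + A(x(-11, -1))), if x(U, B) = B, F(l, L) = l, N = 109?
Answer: 1/262 ≈ 0.0038168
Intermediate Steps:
A(Z) = 119 (A(Z) = 109 - 1*(-10) = 109 + 10 = 119)
k(v) = 1
w = 143 (w = 1 + 142 = 143)
1/(w + A(x(-11, -1))) = 1/(143 + 119) = 1/262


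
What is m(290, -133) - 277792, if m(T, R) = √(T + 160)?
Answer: -277792 + 15*√2 ≈ -2.7777e+5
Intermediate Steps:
m(T, R) = √(160 + T)
m(290, -133) - 277792 = √(160 + 290) - 277792 = √450 - 277792 = 15*√2 - 277792 = -277792 + 15*√2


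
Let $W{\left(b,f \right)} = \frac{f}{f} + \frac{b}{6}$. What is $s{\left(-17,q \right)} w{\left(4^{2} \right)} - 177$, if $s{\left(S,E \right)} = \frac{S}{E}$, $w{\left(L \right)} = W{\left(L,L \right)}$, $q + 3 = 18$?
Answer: $- \frac{8152}{45} \approx -181.16$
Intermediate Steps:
$q = 15$ ($q = -3 + 18 = 15$)
$W{\left(b,f \right)} = 1 + \frac{b}{6}$ ($W{\left(b,f \right)} = 1 + b \frac{1}{6} = 1 + \frac{b}{6}$)
$w{\left(L \right)} = 1 + \frac{L}{6}$
$s{\left(-17,q \right)} w{\left(4^{2} \right)} - 177 = - \frac{17}{15} \left(1 + \frac{4^{2}}{6}\right) - 177 = \left(-17\right) \frac{1}{15} \left(1 + \frac{1}{6} \cdot 16\right) - 177 = - \frac{17 \left(1 + \frac{8}{3}\right)}{15} - 177 = \left(- \frac{17}{15}\right) \frac{11}{3} - 177 = - \frac{187}{45} - 177 = - \frac{8152}{45}$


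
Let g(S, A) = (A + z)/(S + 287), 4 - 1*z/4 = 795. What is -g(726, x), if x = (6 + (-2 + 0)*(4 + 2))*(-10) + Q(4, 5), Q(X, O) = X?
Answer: 3100/1013 ≈ 3.0602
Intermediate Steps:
z = -3164 (z = 16 - 4*795 = 16 - 3180 = -3164)
x = 64 (x = (6 + (-2 + 0)*(4 + 2))*(-10) + 4 = (6 - 2*6)*(-10) + 4 = (6 - 12)*(-10) + 4 = -6*(-10) + 4 = 60 + 4 = 64)
g(S, A) = (-3164 + A)/(287 + S) (g(S, A) = (A - 3164)/(S + 287) = (-3164 + A)/(287 + S))
-g(726, x) = -(-3164 + 64)/(287 + 726) = -(-3100)/1013 = -1*(-3100/1013) = 3100/1013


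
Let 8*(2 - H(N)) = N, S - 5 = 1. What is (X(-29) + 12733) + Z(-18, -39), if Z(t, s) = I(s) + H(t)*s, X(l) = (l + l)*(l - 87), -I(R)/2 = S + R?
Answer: 77445/4 ≈ 19361.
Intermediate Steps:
S = 6 (S = 5 + 1 = 6)
H(N) = 2 - N/8
I(R) = -12 - 2*R (I(R) = -2*(6 + R) = -12 - 2*R)
X(l) = 2*l*(-87 + l) (X(l) = (2*l)*(-87 + l) = 2*l*(-87 + l))
Z(t, s) = -12 - 2*s + s*(2 - t/8) (Z(t, s) = (-12 - 2*s) + (2 - t/8)*s = (-12 - 2*s) + s*(2 - t/8) = -12 - 2*s + s*(2 - t/8))
(X(-29) + 12733) + Z(-18, -39) = (2*(-29)*(-87 - 29) + 12733) + (-12 - ⅛*(-39)*(-18)) = (2*(-29)*(-116) + 12733) + (-12 - 351/4) = (6728 + 12733) - 399/4 = 19461 - 399/4 = 77445/4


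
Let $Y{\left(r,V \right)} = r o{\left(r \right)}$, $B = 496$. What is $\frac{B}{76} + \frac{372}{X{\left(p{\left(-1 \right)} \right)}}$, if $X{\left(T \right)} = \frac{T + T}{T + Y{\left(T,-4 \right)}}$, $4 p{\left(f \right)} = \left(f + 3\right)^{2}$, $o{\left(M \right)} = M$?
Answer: $\frac{7192}{19} \approx 378.53$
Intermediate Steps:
$p{\left(f \right)} = \frac{\left(3 + f\right)^{2}}{4}$ ($p{\left(f \right)} = \frac{\left(f + 3\right)^{2}}{4} = \frac{\left(3 + f\right)^{2}}{4}$)
$Y{\left(r,V \right)} = r^{2}$ ($Y{\left(r,V \right)} = r r = r^{2}$)
$X{\left(T \right)} = \frac{2 T}{T + T^{2}}$ ($X{\left(T \right)} = \frac{T + T}{T + T^{2}} = \frac{2 T}{T + T^{2}}$)
$\frac{B}{76} + \frac{372}{X{\left(p{\left(-1 \right)} \right)}} = \frac{496}{76} + \frac{372}{2 \frac{1}{1 + \frac{\left(3 - 1\right)^{2}}{4}}} = 496 \cdot \frac{1}{76} + \frac{372}{2 \frac{1}{1 + \frac{2^{2}}{4}}} = \frac{124}{19} + \frac{372}{2 \frac{1}{1 + \frac{1}{4} \cdot 4}} = \frac{124}{19} + \frac{372}{2 \frac{1}{1 + 1}} = \frac{124}{19} + \frac{372}{2 \cdot \frac{1}{2}} = \frac{124}{19} + \frac{372}{1} = \frac{124}{19} + 372 \cdot 1 = \frac{124}{19} + 372 = \frac{7192}{19}$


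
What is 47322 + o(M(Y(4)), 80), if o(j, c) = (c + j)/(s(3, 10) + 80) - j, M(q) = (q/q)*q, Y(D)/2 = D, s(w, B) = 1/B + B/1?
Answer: 42630794/901 ≈ 47315.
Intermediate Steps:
s(w, B) = B + 1/B (s(w, B) = 1/B + B*1 = 1/B + B = B + 1/B)
Y(D) = 2*D
M(q) = q (M(q) = 1*q = q)
o(j, c) = -891*j/901 + 10*c/901 (o(j, c) = (c + j)/((10 + 1/10) + 80) - j = (c + j)/((10 + ⅒) + 80) - j = (c + j)/(101/10 + 80) - j = (c + j)/(901/10) - j = (c + j)*(10/901) - j = (10*c/901 + 10*j/901) - j = -891*j/901 + 10*c/901)
47322 + o(M(Y(4)), 80) = 47322 + (-1782*4/901 + (10/901)*80) = 47322 + (-891/901*8 + 800/901) = 47322 + (-7128/901 + 800/901) = 47322 - 6328/901 = 42630794/901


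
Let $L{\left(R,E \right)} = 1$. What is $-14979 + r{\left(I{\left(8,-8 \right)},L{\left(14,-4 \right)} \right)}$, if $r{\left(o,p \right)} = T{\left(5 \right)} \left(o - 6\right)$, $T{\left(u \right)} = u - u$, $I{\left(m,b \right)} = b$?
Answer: $-14979$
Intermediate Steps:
$T{\left(u \right)} = 0$
$r{\left(o,p \right)} = 0$ ($r{\left(o,p \right)} = 0 \left(o - 6\right) = 0 \left(-6 + o\right) = 0$)
$-14979 + r{\left(I{\left(8,-8 \right)},L{\left(14,-4 \right)} \right)} = -14979 + 0 = -14979$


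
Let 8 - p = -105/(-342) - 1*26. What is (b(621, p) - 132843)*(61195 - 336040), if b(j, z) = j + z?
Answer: 1380589219205/38 ≈ 3.6331e+10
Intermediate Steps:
p = 3841/114 (p = 8 - (-105/(-342) - 1*26) = 8 - (-105*(-1/342) - 26) = 8 - (35/114 - 26) = 8 - 1*(-2929/114) = 8 + 2929/114 = 3841/114 ≈ 33.693)
(b(621, p) - 132843)*(61195 - 336040) = ((621 + 3841/114) - 132843)*(61195 - 336040) = (74635/114 - 132843)*(-274845) = -15069467/114*(-274845) = 1380589219205/38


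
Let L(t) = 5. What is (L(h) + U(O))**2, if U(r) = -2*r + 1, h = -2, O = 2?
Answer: 4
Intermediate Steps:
U(r) = 1 - 2*r
(L(h) + U(O))**2 = (5 + (1 - 2*2))**2 = (5 + (1 - 4))**2 = (5 - 3)**2 = 2**2 = 4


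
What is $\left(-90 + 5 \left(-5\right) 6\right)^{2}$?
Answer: $57600$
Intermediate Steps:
$\left(-90 + 5 \left(-5\right) 6\right)^{2} = \left(-90 - 150\right)^{2} = \left(-240\right)^{2} = 57600$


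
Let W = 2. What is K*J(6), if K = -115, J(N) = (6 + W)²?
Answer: -7360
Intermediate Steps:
J(N) = 64 (J(N) = (6 + 2)² = 8² = 64)
K*J(6) = -115*64 = -7360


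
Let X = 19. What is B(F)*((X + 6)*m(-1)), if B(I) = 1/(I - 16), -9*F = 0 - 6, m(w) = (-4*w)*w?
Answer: 150/23 ≈ 6.5217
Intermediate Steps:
m(w) = -4*w²
F = ⅔ (F = -(0 - 6)/9 = -⅑*(-6) = ⅔ ≈ 0.66667)
B(I) = 1/(-16 + I)
B(F)*((X + 6)*m(-1)) = ((19 + 6)*(-4*(-1)²))/(-16 + ⅔) = (25*(-4*1))/(-46/3) = -75*(-4)/46 = -3/46*(-100) = 150/23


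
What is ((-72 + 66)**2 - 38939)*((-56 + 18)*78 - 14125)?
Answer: 664813367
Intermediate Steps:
((-72 + 66)**2 - 38939)*((-56 + 18)*78 - 14125) = ((-6)**2 - 38939)*(-38*78 - 14125) = (36 - 38939)*(-2964 - 14125) = -38903*(-17089) = 664813367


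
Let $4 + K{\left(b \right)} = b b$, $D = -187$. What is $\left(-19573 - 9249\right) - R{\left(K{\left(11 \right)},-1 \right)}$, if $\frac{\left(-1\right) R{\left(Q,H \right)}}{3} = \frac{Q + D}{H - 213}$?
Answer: $- \frac{3083849}{107} \approx -28821.0$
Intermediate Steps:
$K{\left(b \right)} = -4 + b^{2}$ ($K{\left(b \right)} = -4 + b b = -4 + b^{2}$)
$R{\left(Q,H \right)} = - \frac{3 \left(-187 + Q\right)}{-213 + H}$ ($R{\left(Q,H \right)} = - 3 \frac{Q - 187}{H - 213} = - 3 \frac{-187 + Q}{-213 + H} = - \frac{3 \left(-187 + Q\right)}{-213 + H}$)
$\left(-19573 - 9249\right) - R{\left(K{\left(11 \right)},-1 \right)} = \left(-19573 - 9249\right) - \frac{3 \left(187 - \left(-4 + 11^{2}\right)\right)}{-213 - 1} = \left(-19573 - 9249\right) - \frac{3 \left(187 - \left(-4 + 121\right)\right)}{-214} = -28822 - 3 \left(- \frac{1}{214}\right) \left(187 - 117\right) = -28822 - 3 \left(- \frac{1}{214}\right) 70 = -28822 - - \frac{105}{107} = -28822 + \frac{105}{107} = - \frac{3083849}{107}$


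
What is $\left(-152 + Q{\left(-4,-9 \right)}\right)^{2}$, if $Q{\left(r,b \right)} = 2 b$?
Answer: $28900$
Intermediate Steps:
$\left(-152 + Q{\left(-4,-9 \right)}\right)^{2} = \left(-152 + 2 \left(-9\right)\right)^{2} = \left(-152 - 18\right)^{2} = \left(-170\right)^{2} = 28900$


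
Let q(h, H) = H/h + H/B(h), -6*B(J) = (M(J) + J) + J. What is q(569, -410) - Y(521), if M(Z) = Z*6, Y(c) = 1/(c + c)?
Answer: -53687/296449 ≈ -0.18110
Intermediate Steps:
Y(c) = 1/(2*c)
M(Z) = 6*Z
B(J) = -4*J/3 (B(J) = -((6*J + J) + J)/6 = -(7*J + J)/6 = -4*J/3)
q(h, H) = H/(4*h) (q(h, H) = H/h + H/((-4*h/3)) = H/h + H*(-3/(4*h)) = H/h - 3*H/(4*h) = H/(4*h))
q(569, -410) - Y(521) = (¼)*(-410)/569 - 1/(2*521) = (¼)*(-410)*(1/569) - 1/(2*521) = -205/1138 - 1*1/1042 = -205/1138 - 1/1042 = -53687/296449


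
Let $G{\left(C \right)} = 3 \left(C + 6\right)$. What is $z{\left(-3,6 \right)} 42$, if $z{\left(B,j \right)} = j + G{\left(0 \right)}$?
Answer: $1008$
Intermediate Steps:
$G{\left(C \right)} = 18 + 3 C$ ($G{\left(C \right)} = 3 \left(6 + C\right) = 18 + 3 C$)
$z{\left(B,j \right)} = 18 + j$ ($z{\left(B,j \right)} = j + \left(18 + 3 \cdot 0\right) = j + \left(18 + 0\right) = j + 18 = 18 + j$)
$z{\left(-3,6 \right)} 42 = \left(18 + 6\right) 42 = 24 \cdot 42 = 1008$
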